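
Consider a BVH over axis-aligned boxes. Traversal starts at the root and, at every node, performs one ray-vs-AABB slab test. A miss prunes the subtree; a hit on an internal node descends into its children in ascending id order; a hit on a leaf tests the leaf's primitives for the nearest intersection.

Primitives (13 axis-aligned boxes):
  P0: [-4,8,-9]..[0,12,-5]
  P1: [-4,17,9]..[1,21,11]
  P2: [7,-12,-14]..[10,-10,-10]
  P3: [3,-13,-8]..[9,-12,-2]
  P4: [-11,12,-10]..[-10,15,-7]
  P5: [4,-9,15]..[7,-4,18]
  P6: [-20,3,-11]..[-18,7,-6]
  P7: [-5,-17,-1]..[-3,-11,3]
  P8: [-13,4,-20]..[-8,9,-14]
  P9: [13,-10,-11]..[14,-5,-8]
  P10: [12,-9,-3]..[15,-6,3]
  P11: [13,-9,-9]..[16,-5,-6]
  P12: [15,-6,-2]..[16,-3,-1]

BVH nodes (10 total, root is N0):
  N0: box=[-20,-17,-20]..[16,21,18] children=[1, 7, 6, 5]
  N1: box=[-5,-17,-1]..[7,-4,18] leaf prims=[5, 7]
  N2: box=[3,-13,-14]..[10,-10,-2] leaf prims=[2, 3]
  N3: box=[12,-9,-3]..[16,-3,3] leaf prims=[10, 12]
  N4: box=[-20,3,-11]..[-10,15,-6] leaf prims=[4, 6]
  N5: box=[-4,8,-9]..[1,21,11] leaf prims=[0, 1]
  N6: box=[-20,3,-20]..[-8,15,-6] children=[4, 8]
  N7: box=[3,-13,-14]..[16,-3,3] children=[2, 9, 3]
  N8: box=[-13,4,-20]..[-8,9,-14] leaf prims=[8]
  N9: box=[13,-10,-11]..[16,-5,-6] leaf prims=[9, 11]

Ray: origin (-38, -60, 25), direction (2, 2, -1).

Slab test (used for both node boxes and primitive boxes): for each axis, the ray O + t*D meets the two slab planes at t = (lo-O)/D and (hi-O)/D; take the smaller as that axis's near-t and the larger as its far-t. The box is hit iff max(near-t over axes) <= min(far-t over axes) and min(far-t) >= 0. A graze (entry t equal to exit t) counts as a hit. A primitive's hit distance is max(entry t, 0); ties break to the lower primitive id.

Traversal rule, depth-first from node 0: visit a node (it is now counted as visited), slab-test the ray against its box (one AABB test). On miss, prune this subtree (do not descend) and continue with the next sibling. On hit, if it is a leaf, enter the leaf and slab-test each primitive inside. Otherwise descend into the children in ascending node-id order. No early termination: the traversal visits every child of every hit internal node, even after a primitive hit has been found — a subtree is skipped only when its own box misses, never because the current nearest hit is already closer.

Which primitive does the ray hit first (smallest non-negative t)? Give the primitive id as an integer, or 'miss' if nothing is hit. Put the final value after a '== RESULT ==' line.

Traverse from the root:
N0 x:[9,27] y:[43/2,81/2] z:[7,45] -> hit [43/2,27], descend [1, 5, 6, 7]
  N1 x:[33/2,45/2] y:[43/2,28] z:[7,26] -> hit [43/2,45/2] leaf, test {P5(miss), P7(miss)}
  N5 x:[17,39/2] y:[34,81/2] z:[14,34] -> miss, prune
  N6 x:[9,15] y:[63/2,75/2] z:[31,45] -> miss, prune
  N7 x:[41/2,27] y:[47/2,57/2] z:[22,39] -> hit [47/2,27], descend [2, 3, 9]
    N2 x:[41/2,24] y:[47/2,25] z:[27,39] -> miss, prune
    N3 x:[25,27] y:[51/2,57/2] z:[22,28] -> hit [51/2,27] leaf, test {P10@t=51/2, P12@t=27}
    N9 x:[51/2,27] y:[25,55/2] z:[31,36] -> miss, prune

Visited [0, 1, 5, 6, 7, 2, 3, 9]. Tests: 8 box, 2 leaf. Nearest: P10.

== RESULT ==
10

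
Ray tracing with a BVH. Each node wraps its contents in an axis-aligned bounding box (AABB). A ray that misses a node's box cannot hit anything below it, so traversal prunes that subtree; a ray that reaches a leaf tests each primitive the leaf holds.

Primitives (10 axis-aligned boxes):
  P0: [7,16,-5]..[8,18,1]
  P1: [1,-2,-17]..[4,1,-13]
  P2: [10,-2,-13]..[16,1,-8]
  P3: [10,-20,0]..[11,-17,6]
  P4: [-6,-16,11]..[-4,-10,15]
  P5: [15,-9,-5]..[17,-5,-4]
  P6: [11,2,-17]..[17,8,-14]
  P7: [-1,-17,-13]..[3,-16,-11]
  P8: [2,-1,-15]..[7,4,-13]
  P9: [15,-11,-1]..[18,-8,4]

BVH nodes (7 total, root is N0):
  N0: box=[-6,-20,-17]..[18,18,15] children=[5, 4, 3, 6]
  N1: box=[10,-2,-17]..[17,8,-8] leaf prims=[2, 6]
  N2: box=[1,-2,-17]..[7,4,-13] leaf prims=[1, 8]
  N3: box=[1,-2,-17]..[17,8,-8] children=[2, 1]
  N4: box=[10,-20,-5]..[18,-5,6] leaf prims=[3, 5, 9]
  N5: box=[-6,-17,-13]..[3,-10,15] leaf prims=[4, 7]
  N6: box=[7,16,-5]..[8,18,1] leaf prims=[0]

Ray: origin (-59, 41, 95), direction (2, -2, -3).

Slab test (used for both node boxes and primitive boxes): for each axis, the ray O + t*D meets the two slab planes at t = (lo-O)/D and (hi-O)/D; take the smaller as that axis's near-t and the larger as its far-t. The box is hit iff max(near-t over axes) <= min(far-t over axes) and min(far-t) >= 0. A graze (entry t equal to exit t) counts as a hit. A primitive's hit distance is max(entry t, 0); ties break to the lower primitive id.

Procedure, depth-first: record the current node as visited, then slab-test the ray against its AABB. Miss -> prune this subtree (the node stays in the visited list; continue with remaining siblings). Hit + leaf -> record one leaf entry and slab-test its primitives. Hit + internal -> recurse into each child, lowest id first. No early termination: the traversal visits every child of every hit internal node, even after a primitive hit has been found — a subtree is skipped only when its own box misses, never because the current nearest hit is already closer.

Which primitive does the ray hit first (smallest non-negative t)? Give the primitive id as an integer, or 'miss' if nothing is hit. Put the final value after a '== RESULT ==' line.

Traverse from the root:
N0 x:[53/2,77/2] y:[23/2,61/2] z:[80/3,112/3] -> hit [80/3,61/2], descend [3, 4, 5, 6]
  N3 x:[30,38] y:[33/2,43/2] z:[103/3,112/3] -> miss, prune
  N4 x:[69/2,77/2] y:[23,61/2] z:[89/3,100/3] -> miss, prune
  N5 x:[53/2,31] y:[51/2,29] z:[80/3,36] -> hit [80/3,29] leaf, test {P4@t=80/3, P7(miss)}
  N6 x:[33,67/2] y:[23/2,25/2] z:[94/3,100/3] -> miss, prune

Visited [0, 3, 4, 5, 6]. Tests: 5 box, 1 leaf. Nearest: P4.

== RESULT ==
4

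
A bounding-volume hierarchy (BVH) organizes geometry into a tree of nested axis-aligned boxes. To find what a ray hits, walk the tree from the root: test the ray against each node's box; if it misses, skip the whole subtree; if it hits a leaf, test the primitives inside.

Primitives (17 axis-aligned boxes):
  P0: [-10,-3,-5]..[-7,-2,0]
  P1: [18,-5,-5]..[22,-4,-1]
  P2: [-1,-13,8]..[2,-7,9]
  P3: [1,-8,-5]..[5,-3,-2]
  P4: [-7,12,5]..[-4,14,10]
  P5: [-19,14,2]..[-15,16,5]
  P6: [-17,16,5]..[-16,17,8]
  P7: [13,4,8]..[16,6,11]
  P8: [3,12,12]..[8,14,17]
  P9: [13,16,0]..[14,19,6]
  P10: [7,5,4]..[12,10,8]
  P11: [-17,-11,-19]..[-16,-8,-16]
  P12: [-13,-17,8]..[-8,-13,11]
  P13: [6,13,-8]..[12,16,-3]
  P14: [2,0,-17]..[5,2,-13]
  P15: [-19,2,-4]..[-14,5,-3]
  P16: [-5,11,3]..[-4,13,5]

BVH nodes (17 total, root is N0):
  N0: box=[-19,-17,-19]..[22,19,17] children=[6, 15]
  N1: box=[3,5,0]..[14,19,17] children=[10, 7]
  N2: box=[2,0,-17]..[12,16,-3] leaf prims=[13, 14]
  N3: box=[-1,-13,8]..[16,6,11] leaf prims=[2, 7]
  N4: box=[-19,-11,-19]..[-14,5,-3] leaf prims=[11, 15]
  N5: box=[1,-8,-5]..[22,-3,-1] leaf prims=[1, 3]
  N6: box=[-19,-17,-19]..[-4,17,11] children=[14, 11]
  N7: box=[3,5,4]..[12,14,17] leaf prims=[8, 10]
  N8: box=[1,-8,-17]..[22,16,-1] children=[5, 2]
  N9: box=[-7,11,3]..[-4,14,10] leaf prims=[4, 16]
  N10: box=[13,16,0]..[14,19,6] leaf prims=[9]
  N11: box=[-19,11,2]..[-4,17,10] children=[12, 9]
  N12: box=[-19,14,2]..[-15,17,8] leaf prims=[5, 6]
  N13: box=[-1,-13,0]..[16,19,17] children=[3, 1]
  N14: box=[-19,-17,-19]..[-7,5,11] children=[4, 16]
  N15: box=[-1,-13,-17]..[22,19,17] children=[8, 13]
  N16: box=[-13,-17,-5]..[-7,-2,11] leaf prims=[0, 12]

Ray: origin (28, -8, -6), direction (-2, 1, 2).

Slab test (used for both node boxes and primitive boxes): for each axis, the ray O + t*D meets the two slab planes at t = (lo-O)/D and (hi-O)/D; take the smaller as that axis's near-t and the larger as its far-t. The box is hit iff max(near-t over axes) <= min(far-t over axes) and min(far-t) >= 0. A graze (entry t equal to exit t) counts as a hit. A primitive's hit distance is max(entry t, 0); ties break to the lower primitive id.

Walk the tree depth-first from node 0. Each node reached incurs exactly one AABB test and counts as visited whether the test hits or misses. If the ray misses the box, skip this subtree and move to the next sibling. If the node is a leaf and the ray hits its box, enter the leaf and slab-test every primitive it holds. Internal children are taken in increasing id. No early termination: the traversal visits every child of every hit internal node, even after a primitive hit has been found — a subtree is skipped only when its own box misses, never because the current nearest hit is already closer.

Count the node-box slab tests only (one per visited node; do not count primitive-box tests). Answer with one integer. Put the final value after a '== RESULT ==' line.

Traverse from the root:
N0 x:[3,47/2] y:[-9,27] z:[-13/2,23/2] -> hit [3,23/2], descend [6, 15]
  N6 x:[16,47/2] y:[-9,25] z:[-13/2,17/2] -> miss, prune
  N15 x:[3,29/2] y:[-5,27] z:[-11/2,23/2] -> hit [3,23/2], descend [8, 13]
    N8 x:[3,27/2] y:[0,24] z:[-11/2,5/2] -> miss, prune
    N13 x:[6,29/2] y:[-5,27] z:[3,23/2] -> hit [6,23/2], descend [1, 3]
      N1 x:[7,25/2] y:[13,27] z:[3,23/2] -> miss, prune
      N3 x:[6,29/2] y:[-5,14] z:[7,17/2] -> hit [7,17/2] leaf, test {P2(miss), P7(miss)}

order=[0, 6, 15, 8, 13, 1, 3]  |boxes|=7  |leaves|=1  hit=miss

== RESULT ==
7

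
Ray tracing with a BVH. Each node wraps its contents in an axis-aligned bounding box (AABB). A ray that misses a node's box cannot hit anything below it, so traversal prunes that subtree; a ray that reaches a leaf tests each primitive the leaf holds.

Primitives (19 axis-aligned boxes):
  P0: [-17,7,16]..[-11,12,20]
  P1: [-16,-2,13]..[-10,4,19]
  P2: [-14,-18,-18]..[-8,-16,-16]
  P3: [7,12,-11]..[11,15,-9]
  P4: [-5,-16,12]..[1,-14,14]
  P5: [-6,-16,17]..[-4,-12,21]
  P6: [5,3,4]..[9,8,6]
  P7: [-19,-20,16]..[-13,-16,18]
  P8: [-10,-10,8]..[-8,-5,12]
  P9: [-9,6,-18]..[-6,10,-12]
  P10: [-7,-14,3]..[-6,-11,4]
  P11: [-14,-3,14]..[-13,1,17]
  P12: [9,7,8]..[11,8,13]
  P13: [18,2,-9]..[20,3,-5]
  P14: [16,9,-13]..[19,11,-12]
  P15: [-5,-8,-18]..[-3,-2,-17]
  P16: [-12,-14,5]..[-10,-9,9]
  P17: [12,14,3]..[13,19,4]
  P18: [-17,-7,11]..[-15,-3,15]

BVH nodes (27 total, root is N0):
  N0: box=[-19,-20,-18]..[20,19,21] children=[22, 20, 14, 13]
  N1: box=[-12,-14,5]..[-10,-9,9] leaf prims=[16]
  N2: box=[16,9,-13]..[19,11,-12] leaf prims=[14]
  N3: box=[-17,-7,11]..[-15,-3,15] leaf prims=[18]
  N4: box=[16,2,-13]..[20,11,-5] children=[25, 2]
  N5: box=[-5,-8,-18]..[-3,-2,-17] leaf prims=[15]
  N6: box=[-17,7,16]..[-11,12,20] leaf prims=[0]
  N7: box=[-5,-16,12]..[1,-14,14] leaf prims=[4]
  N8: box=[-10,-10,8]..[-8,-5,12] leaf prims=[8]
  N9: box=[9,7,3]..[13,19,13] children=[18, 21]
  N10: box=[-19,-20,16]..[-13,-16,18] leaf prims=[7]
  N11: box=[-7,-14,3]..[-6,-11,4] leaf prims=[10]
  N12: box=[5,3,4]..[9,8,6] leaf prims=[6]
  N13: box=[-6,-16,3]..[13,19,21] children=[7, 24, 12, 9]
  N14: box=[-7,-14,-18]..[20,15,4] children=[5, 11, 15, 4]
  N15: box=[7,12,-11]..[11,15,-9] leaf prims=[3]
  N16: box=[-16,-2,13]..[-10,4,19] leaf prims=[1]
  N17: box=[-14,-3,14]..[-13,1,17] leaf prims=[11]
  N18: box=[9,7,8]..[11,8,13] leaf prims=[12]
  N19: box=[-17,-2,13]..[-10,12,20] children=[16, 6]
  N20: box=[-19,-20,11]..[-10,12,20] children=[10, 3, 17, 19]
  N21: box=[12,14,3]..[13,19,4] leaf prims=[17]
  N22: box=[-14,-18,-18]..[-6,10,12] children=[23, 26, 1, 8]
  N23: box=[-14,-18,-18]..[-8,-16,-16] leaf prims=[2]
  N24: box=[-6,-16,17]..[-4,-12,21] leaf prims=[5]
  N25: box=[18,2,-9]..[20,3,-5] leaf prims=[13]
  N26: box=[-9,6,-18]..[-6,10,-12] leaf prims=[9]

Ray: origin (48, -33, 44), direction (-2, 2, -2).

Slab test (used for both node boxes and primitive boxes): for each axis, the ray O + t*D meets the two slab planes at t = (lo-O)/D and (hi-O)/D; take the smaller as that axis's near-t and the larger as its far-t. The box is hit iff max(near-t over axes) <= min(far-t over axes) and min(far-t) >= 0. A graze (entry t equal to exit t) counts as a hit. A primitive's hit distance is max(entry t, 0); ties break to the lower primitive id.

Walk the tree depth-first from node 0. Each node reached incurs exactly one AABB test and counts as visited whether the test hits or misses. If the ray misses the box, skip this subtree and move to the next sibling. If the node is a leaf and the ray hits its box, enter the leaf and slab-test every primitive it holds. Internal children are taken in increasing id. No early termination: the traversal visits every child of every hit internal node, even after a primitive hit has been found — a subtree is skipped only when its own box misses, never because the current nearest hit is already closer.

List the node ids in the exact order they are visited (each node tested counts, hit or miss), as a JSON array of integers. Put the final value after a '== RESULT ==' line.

Traverse from the root:
N0 x:[14,67/2] y:[13/2,26] z:[23/2,31] -> hit [14,26], descend [13, 14, 20, 22]
  N13 x:[35/2,27] y:[17/2,26] z:[23/2,41/2] -> hit [35/2,41/2], descend [7, 9, 12, 24]
    N7 x:[47/2,53/2] y:[17/2,19/2] z:[15,16] -> miss, prune
    N9 x:[35/2,39/2] y:[20,26] z:[31/2,41/2] -> miss, prune
    N12 x:[39/2,43/2] y:[18,41/2] z:[19,20] -> hit [39/2,20] leaf, test {P6@t=39/2}
    N24 x:[26,27] y:[17/2,21/2] z:[23/2,27/2] -> miss, prune
  N14 x:[14,55/2] y:[19/2,24] z:[20,31] -> hit [20,24], descend [4, 5, 11, 15]
    N4 x:[14,16] y:[35/2,22] z:[49/2,57/2] -> miss, prune
    N5 x:[51/2,53/2] y:[25/2,31/2] z:[61/2,31] -> miss, prune
    N11 x:[27,55/2] y:[19/2,11] z:[20,41/2] -> miss, prune
    N15 x:[37/2,41/2] y:[45/2,24] z:[53/2,55/2] -> miss, prune
  N20 x:[29,67/2] y:[13/2,45/2] z:[12,33/2] -> miss, prune
  N22 x:[27,31] y:[15/2,43/2] z:[16,31] -> miss, prune

order=[0, 13, 7, 9, 12, 24, 14, 4, 5, 11, 15, 20, 22]  |boxes|=13  |leaves|=1  hit=P6

== RESULT ==
[0, 13, 7, 9, 12, 24, 14, 4, 5, 11, 15, 20, 22]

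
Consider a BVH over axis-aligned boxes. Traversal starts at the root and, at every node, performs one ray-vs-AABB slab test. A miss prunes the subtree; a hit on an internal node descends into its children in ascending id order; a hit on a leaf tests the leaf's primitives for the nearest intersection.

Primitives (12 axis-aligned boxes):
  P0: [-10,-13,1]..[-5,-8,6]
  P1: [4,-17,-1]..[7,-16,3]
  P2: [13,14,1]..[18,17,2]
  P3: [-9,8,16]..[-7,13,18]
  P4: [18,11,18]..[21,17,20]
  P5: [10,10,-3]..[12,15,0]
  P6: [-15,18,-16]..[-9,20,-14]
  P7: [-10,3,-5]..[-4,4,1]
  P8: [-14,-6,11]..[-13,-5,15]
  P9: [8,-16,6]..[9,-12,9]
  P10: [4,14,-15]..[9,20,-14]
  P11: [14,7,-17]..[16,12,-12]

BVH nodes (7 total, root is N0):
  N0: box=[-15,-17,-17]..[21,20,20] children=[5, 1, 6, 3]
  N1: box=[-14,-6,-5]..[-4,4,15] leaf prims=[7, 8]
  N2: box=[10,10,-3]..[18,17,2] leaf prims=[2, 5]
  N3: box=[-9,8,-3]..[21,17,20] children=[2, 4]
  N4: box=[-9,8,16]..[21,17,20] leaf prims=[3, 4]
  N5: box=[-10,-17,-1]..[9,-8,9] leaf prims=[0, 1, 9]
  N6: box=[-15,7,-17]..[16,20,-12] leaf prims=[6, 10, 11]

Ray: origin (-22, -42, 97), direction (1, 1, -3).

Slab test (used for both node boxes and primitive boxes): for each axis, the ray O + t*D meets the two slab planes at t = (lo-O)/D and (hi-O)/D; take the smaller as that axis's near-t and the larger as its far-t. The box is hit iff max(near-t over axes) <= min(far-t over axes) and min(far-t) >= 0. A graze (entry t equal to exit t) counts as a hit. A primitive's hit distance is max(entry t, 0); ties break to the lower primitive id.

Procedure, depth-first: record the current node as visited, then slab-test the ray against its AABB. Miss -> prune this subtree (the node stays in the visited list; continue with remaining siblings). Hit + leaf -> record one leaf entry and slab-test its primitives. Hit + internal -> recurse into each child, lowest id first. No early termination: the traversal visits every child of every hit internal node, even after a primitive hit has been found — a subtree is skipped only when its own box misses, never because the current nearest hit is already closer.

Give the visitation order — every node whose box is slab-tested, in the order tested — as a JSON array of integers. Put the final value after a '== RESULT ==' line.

Walk:
N0 x:[7,43] y:[25,62] z:[77/3,38] -> hit [77/3,38], descend [1, 3, 5, 6]
  N1 x:[8,18] y:[36,46] z:[82/3,34] -> miss, prune
  N3 x:[13,43] y:[50,59] z:[77/3,100/3] -> miss, prune
  N5 x:[12,31] y:[25,34] z:[88/3,98/3] -> hit [88/3,31] leaf, test {P0(miss), P1(miss), P9@t=30}
  N6 x:[7,38] y:[49,62] z:[109/3,38] -> miss, prune

order=[0, 1, 3, 5, 6]  |boxes|=5  |leaves|=1  hit=P9

== RESULT ==
[0, 1, 3, 5, 6]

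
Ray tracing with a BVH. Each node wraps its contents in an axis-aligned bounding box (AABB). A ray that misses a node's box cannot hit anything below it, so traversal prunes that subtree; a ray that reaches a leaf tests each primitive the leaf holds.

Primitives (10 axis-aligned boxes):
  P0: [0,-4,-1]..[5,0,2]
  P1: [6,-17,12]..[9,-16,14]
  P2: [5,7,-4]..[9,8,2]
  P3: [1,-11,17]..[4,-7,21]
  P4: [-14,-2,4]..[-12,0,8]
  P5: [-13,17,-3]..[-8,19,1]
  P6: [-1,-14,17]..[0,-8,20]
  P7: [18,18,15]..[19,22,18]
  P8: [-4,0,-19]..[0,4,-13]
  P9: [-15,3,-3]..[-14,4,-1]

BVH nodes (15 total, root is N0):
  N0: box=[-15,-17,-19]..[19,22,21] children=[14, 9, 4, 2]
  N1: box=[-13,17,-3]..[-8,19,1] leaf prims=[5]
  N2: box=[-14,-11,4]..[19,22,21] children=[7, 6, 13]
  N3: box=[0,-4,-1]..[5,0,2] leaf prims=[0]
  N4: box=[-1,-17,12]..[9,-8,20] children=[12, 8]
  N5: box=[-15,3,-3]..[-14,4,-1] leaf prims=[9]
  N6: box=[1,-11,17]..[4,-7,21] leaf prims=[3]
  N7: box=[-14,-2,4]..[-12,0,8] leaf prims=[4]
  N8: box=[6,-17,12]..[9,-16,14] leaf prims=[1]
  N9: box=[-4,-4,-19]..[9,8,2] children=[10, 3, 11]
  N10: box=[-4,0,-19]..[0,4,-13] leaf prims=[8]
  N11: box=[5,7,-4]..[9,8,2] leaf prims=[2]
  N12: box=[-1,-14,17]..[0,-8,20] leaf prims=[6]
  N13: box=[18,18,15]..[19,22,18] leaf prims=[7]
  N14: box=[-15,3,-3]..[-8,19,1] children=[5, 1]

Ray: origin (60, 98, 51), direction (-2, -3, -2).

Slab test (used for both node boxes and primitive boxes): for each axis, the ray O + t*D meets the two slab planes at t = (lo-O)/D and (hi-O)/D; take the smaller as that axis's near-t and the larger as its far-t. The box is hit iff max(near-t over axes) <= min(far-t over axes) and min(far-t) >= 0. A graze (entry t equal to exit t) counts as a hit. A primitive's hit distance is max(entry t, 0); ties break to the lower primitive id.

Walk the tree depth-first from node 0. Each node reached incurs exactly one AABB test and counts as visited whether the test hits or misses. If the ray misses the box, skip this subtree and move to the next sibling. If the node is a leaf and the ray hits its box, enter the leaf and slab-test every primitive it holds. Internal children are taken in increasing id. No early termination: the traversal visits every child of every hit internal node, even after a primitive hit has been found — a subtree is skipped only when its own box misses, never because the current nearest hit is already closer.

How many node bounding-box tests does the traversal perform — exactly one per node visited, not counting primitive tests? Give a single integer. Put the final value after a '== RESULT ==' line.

Trace the traversal:
N0 x:[41/2,75/2] y:[76/3,115/3] z:[15,35] -> hit [76/3,35], descend [2, 4, 9, 14]
  N2 x:[41/2,37] y:[76/3,109/3] z:[15,47/2] -> miss, prune
  N4 x:[51/2,61/2] y:[106/3,115/3] z:[31/2,39/2] -> miss, prune
  N9 x:[51/2,32] y:[30,34] z:[49/2,35] -> hit [30,32], descend [3, 10, 11]
    N3 x:[55/2,30] y:[98/3,34] z:[49/2,26] -> miss, prune
    N10 x:[30,32] y:[94/3,98/3] z:[32,35] -> hit [32,32] leaf, test {P8@t=32}
    N11 x:[51/2,55/2] y:[30,91/3] z:[49/2,55/2] -> miss, prune
  N14 x:[34,75/2] y:[79/3,95/3] z:[25,27] -> miss, prune

Summary -> nodes [0, 2, 4, 9, 3, 10, 11, 14]; box-tests=8; leaf-entries=1; first=P8

== RESULT ==
8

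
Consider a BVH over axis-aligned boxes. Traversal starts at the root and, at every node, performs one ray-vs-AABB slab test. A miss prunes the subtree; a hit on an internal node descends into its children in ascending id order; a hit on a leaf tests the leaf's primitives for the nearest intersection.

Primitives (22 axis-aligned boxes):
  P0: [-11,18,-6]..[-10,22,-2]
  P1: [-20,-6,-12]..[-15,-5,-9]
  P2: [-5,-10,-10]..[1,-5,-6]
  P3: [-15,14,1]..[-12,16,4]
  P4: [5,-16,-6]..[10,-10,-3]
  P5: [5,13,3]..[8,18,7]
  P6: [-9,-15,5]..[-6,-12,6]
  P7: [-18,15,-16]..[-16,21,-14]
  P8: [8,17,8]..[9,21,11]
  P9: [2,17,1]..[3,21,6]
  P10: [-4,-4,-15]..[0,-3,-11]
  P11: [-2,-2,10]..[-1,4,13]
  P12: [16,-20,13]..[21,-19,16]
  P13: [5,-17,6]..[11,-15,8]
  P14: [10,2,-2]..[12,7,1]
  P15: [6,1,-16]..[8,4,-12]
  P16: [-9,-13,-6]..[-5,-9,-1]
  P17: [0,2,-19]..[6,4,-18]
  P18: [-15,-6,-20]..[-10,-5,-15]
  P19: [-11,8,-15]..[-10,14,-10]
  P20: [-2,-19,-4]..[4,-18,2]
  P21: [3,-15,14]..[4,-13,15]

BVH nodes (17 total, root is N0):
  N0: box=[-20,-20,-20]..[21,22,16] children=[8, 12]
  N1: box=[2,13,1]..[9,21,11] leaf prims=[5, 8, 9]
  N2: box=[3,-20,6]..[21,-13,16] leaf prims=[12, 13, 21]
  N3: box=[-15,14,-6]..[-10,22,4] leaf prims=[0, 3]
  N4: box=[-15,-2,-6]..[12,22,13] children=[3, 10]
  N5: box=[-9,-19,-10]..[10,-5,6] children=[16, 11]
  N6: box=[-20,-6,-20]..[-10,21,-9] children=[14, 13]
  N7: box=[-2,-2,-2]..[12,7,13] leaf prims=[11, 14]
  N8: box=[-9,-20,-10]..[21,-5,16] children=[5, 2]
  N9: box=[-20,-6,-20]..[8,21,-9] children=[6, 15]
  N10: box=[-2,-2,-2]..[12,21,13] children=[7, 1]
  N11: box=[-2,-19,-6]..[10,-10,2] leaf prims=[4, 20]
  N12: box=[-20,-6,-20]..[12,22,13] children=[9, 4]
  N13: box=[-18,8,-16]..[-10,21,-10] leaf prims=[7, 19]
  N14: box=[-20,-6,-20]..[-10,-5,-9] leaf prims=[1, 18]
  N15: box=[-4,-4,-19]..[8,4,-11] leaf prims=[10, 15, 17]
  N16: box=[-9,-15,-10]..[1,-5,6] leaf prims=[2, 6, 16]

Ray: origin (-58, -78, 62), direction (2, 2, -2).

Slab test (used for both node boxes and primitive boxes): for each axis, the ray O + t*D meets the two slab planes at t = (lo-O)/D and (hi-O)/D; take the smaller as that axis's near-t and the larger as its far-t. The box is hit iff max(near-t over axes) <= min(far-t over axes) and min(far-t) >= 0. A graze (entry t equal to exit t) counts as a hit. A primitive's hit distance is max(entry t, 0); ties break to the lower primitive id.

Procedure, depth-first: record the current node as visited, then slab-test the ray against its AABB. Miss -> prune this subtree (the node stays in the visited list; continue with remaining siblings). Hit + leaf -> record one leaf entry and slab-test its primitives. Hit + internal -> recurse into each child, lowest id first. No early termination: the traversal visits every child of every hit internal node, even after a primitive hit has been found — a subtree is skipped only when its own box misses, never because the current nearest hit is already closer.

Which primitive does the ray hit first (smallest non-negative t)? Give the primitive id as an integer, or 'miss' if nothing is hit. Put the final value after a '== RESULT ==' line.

Traverse from the root:
N0 x:[19,79/2] y:[29,50] z:[23,41] -> hit [29,79/2], descend [8, 12]
  N8 x:[49/2,79/2] y:[29,73/2] z:[23,36] -> hit [29,36], descend [2, 5]
    N2 x:[61/2,79/2] y:[29,65/2] z:[23,28] -> miss, prune
    N5 x:[49/2,34] y:[59/2,73/2] z:[28,36] -> hit [59/2,34], descend [11, 16]
      N11 x:[28,34] y:[59/2,34] z:[30,34] -> hit [30,34] leaf, test {P4@t=65/2, P20@t=30}
      N16 x:[49/2,59/2] y:[63/2,73/2] z:[28,36] -> miss, prune
  N12 x:[19,35] y:[36,50] z:[49/2,41] -> miss, prune

7 AABB tests over nodes [0, 8, 2, 5, 11, 16, 12]; 1 leaf entered; closest P20.

== RESULT ==
20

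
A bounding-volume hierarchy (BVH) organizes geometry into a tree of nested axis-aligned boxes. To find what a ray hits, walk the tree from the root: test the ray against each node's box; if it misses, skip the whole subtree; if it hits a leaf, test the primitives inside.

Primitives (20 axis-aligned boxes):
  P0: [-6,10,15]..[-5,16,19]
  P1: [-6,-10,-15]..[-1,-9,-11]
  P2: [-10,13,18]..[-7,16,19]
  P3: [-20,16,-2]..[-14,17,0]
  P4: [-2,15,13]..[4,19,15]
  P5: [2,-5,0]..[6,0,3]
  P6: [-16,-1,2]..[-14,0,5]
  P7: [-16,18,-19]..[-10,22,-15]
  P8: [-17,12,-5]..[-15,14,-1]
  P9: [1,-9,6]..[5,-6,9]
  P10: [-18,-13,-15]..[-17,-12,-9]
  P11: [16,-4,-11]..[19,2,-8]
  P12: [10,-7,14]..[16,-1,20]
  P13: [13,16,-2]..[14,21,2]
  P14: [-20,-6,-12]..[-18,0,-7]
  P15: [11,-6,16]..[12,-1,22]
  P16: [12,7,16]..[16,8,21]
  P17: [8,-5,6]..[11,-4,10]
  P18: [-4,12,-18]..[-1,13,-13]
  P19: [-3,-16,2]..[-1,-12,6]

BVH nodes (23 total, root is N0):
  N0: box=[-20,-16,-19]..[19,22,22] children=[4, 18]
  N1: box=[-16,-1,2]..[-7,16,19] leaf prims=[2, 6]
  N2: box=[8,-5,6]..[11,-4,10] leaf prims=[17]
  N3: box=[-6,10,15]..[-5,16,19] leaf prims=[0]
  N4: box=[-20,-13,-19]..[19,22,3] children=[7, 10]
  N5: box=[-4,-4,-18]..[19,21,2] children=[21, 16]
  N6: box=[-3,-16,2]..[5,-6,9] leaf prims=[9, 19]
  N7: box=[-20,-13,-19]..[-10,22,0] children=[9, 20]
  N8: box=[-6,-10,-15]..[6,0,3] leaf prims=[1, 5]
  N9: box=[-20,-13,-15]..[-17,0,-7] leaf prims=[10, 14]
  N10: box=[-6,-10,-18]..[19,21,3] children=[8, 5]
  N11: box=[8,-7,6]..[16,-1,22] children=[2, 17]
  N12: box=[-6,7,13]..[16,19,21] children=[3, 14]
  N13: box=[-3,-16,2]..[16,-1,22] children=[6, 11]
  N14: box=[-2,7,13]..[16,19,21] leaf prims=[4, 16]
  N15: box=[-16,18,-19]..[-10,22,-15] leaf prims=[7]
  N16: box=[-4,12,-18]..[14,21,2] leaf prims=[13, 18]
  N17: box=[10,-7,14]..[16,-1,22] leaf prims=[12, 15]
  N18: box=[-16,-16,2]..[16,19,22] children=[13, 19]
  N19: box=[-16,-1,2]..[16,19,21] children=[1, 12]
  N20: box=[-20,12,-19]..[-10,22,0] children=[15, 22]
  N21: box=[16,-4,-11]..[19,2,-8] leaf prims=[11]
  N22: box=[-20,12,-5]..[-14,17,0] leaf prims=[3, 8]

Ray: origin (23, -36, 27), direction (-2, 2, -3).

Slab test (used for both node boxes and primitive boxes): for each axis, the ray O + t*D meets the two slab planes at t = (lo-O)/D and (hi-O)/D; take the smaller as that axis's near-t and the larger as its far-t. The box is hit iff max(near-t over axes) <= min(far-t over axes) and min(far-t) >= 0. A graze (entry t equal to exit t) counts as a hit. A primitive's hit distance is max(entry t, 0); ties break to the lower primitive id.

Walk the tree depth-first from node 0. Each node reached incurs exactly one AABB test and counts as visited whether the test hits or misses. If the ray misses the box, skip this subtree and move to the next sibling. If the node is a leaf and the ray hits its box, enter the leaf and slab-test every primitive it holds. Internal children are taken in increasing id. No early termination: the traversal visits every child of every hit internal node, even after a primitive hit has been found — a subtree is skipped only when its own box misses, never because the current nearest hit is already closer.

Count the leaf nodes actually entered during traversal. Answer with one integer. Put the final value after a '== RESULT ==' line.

Walk:
N0 x:[2,43/2] y:[10,29] z:[5/3,46/3] -> hit [10,46/3], descend [4, 18]
  N4 x:[2,43/2] y:[23/2,29] z:[8,46/3] -> hit [23/2,46/3], descend [7, 10]
    N7 x:[33/2,43/2] y:[23/2,29] z:[9,46/3] -> miss, prune
    N10 x:[2,29/2] y:[13,57/2] z:[8,15] -> hit [13,29/2], descend [5, 8]
      N5 x:[2,27/2] y:[16,57/2] z:[25/3,15] -> miss, prune
      N8 x:[17/2,29/2] y:[13,18] z:[8,14] -> hit [13,14] leaf, test {P1@t=13, P5(miss)}
  N18 x:[7/2,39/2] y:[10,55/2] z:[5/3,25/3] -> miss, prune

7 AABB tests over nodes [0, 4, 7, 10, 5, 8, 18]; 1 leaf entered; closest P1.

== RESULT ==
1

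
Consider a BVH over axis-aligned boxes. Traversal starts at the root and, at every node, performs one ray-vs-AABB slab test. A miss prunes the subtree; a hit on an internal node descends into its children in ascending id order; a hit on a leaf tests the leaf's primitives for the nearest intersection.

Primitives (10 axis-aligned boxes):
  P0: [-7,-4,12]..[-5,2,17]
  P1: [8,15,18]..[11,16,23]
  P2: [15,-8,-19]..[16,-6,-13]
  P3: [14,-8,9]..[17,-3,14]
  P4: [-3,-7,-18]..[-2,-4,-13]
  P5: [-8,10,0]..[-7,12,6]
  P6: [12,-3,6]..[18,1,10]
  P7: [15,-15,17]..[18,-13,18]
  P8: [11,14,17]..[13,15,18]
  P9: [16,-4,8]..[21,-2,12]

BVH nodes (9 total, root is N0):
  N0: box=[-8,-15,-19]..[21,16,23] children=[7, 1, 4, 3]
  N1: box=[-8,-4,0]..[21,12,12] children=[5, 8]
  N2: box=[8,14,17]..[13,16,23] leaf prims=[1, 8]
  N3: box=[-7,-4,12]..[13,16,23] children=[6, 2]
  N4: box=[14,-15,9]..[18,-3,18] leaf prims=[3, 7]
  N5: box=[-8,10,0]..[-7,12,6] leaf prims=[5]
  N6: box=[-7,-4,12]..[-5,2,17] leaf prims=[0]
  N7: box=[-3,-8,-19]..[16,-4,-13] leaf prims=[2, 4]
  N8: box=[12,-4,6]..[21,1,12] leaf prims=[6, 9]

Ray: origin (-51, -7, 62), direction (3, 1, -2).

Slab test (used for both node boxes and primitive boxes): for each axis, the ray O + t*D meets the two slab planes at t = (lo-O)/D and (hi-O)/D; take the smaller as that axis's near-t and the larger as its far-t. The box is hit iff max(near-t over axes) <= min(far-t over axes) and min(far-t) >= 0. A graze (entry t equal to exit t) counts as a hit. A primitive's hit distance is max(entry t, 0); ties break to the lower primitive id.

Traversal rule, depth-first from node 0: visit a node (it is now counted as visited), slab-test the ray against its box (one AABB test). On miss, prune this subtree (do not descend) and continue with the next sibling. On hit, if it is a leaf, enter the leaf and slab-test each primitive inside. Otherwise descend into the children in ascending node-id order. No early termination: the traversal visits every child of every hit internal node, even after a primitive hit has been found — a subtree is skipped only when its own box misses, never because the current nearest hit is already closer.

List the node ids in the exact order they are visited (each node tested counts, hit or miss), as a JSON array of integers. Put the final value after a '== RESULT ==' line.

Trace the traversal:
N0 x:[43/3,24] y:[-8,23] z:[39/2,81/2] -> hit [39/2,23], descend [1, 3, 4, 7]
  N1 x:[43/3,24] y:[3,19] z:[25,31] -> miss, prune
  N3 x:[44/3,64/3] y:[3,23] z:[39/2,25] -> hit [39/2,64/3], descend [2, 6]
    N2 x:[59/3,64/3] y:[21,23] z:[39/2,45/2] -> hit [21,64/3] leaf, test {P1(miss), P8(miss)}
    N6 x:[44/3,46/3] y:[3,9] z:[45/2,25] -> miss, prune
  N4 x:[65/3,23] y:[-8,4] z:[22,53/2] -> miss, prune
  N7 x:[16,67/3] y:[-1,3] z:[75/2,81/2] -> miss, prune

order=[0, 1, 3, 2, 6, 4, 7]  |boxes|=7  |leaves|=1  hit=miss

== RESULT ==
[0, 1, 3, 2, 6, 4, 7]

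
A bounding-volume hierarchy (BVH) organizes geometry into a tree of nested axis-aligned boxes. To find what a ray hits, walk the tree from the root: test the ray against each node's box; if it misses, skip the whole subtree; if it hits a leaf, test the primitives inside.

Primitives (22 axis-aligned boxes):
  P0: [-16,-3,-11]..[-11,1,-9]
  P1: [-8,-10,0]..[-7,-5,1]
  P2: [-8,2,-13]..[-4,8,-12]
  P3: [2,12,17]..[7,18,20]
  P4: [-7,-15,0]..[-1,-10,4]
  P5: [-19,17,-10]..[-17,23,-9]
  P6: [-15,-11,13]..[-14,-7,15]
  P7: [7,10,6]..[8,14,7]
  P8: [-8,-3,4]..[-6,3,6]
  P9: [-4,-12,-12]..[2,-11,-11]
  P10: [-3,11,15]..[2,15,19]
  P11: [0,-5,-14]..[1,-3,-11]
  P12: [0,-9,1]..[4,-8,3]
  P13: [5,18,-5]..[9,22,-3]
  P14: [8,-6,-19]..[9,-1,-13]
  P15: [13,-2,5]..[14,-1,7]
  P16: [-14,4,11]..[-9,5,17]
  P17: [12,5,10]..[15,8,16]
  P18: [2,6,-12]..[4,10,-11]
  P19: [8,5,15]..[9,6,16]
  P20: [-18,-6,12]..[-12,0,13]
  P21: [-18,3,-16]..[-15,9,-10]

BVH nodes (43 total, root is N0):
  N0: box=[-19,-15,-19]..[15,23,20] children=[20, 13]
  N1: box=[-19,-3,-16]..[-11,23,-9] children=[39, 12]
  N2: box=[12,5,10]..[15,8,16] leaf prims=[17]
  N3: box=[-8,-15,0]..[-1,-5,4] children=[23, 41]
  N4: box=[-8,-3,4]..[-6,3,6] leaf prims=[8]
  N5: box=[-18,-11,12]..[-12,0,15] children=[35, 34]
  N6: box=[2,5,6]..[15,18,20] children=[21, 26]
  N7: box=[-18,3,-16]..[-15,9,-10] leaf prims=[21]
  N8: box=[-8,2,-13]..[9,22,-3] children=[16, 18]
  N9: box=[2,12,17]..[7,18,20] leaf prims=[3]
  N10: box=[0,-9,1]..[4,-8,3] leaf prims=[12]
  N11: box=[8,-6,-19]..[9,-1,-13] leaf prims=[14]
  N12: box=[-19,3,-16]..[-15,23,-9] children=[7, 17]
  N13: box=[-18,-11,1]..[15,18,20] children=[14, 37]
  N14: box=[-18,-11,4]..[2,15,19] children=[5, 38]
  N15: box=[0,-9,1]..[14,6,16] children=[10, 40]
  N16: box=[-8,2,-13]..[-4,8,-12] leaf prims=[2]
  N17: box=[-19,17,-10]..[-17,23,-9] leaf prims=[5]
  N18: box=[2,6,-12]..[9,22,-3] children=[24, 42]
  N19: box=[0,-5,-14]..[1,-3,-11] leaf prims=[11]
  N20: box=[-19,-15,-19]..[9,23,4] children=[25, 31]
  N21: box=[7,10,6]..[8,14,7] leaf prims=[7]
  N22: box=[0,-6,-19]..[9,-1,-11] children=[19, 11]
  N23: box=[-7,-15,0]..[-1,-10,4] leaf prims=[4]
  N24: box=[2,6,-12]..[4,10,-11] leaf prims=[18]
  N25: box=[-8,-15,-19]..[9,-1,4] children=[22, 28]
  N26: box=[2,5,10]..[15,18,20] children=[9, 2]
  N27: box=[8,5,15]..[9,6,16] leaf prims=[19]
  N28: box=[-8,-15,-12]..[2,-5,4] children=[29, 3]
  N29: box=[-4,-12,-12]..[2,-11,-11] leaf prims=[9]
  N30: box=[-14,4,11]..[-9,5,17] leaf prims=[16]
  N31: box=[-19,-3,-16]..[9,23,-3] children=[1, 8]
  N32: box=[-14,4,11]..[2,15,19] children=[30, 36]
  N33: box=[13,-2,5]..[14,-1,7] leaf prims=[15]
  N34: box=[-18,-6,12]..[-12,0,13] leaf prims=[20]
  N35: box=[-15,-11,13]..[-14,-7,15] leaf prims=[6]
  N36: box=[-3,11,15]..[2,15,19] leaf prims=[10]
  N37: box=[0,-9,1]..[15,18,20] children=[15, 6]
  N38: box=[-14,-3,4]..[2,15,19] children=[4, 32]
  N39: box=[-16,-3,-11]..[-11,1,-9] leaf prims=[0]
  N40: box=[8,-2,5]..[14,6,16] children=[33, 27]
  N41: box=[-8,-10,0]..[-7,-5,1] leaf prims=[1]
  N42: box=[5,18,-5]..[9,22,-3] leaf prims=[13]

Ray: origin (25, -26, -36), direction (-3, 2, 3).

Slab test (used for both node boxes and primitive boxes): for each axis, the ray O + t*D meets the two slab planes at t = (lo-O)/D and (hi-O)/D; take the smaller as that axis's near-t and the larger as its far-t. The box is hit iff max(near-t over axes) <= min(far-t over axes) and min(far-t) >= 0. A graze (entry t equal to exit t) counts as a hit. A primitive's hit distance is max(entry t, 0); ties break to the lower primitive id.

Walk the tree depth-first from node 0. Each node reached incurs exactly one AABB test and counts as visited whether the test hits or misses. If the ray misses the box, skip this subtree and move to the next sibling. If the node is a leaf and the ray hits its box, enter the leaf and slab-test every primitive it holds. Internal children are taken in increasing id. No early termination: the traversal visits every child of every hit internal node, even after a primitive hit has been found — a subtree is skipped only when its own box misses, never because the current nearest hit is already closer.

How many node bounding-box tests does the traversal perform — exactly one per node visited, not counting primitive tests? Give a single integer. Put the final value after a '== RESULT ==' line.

Walk:
N0 x:[10/3,44/3] y:[11/2,49/2] z:[17/3,56/3] -> hit [17/3,44/3], descend [13, 20]
  N13 x:[10/3,43/3] y:[15/2,22] z:[37/3,56/3] -> hit [37/3,43/3], descend [14, 37]
    N14 x:[23/3,43/3] y:[15/2,41/2] z:[40/3,55/3] -> hit [40/3,43/3], descend [5, 38]
      N5 x:[37/3,43/3] y:[15/2,13] z:[16,17] -> miss, prune
      N38 x:[23/3,13] y:[23/2,41/2] z:[40/3,55/3] -> miss, prune
    N37 x:[10/3,25/3] y:[17/2,22] z:[37/3,56/3] -> miss, prune
  N20 x:[16/3,44/3] y:[11/2,49/2] z:[17/3,40/3] -> hit [17/3,40/3], descend [25, 31]
    N25 x:[16/3,11] y:[11/2,25/2] z:[17/3,40/3] -> hit [17/3,11], descend [22, 28]
      N22 x:[16/3,25/3] y:[10,25/2] z:[17/3,25/3] -> miss, prune
      N28 x:[23/3,11] y:[11/2,21/2] z:[8,40/3] -> hit [8,21/2], descend [3, 29]
        N3 x:[26/3,11] y:[11/2,21/2] z:[12,40/3] -> miss, prune
        N29 x:[23/3,29/3] y:[7,15/2] z:[8,25/3] -> miss, prune
    N31 x:[16/3,44/3] y:[23/2,49/2] z:[20/3,11] -> miss, prune

13 AABB tests over nodes [0, 13, 14, 5, 38, 37, 20, 25, 22, 28, 3, 29, 31]; 0 leaves entered; closest miss.

== RESULT ==
13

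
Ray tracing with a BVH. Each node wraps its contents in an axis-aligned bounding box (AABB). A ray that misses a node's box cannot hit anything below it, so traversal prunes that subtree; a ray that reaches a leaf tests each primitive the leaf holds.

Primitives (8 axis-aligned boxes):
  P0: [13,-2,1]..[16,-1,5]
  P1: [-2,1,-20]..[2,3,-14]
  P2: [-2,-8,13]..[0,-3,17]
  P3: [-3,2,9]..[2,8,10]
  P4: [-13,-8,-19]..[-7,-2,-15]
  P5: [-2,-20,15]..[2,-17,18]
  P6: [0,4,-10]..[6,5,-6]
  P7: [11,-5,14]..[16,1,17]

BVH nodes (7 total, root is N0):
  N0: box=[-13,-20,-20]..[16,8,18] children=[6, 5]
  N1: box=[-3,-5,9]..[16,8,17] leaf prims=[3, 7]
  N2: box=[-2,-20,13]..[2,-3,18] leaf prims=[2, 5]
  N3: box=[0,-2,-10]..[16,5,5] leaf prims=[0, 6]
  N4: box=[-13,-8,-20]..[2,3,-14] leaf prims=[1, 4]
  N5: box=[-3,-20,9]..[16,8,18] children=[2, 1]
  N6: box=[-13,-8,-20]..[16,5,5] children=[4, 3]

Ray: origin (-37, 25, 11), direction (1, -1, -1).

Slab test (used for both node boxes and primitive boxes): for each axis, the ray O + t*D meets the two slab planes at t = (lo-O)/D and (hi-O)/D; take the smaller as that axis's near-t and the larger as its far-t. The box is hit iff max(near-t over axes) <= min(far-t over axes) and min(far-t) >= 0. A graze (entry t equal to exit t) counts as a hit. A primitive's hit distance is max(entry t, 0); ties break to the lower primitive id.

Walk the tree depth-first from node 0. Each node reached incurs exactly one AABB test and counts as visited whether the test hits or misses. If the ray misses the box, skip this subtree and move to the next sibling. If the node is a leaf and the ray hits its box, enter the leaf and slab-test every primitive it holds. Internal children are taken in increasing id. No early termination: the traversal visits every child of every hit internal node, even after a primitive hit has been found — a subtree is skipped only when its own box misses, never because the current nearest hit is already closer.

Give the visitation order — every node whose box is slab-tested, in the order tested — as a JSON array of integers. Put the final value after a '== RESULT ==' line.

Trace the traversal:
N0 x:[24,53] y:[17,45] z:[-7,31] -> hit [24,31], descend [5, 6]
  N5 x:[34,53] y:[17,45] z:[-7,2] -> miss, prune
  N6 x:[24,53] y:[20,33] z:[6,31] -> hit [24,31], descend [3, 4]
    N3 x:[37,53] y:[20,27] z:[6,21] -> miss, prune
    N4 x:[24,39] y:[22,33] z:[25,31] -> hit [25,31] leaf, test {P1(miss), P4@t=27}

Visited [0, 5, 6, 3, 4]. Tests: 5 box, 1 leaf. Nearest: P4.

== RESULT ==
[0, 5, 6, 3, 4]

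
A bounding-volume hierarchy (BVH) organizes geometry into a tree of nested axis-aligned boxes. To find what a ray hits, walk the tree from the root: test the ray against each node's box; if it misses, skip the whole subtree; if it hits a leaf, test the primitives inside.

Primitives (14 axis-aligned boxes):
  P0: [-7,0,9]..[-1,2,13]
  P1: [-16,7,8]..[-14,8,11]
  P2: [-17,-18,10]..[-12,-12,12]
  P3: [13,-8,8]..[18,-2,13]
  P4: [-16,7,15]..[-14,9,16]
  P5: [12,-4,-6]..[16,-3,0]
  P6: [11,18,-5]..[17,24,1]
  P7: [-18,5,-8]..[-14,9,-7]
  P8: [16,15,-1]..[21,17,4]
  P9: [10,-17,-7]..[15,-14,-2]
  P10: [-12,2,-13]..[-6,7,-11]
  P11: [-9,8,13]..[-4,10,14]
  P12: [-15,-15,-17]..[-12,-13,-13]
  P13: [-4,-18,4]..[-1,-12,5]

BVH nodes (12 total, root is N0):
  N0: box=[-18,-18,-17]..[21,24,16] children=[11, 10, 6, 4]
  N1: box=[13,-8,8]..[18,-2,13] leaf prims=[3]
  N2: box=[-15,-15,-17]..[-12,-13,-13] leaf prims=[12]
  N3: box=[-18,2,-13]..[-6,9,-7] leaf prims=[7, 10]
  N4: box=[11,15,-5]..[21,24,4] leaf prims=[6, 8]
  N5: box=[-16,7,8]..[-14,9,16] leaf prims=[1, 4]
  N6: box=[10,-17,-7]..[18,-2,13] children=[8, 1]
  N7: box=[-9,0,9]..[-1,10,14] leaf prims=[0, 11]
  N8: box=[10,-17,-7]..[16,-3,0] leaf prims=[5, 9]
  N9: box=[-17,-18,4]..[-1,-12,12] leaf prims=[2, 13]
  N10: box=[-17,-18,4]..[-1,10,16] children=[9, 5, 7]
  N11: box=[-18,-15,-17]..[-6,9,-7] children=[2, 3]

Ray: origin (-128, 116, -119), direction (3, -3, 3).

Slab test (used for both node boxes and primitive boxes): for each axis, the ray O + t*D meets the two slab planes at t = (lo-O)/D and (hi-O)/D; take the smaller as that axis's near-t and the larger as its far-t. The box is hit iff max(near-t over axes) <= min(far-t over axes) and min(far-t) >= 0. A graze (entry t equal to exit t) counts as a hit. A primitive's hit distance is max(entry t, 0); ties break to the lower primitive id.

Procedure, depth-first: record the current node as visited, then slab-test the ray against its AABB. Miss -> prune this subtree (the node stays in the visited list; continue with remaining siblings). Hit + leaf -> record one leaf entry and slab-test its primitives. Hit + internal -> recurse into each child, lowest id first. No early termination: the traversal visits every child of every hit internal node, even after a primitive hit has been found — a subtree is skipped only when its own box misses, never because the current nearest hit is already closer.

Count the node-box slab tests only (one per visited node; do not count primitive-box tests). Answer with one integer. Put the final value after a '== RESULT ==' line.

Trace the traversal:
N0 x:[110/3,149/3] y:[92/3,134/3] z:[34,45] -> hit [110/3,134/3], descend [4, 6, 10, 11]
  N4 x:[139/3,149/3] y:[92/3,101/3] z:[38,41] -> miss, prune
  N6 x:[46,146/3] y:[118/3,133/3] z:[112/3,44] -> miss, prune
  N10 x:[37,127/3] y:[106/3,134/3] z:[41,45] -> hit [41,127/3], descend [5, 7, 9]
    N5 x:[112/3,38] y:[107/3,109/3] z:[127/3,45] -> miss, prune
    N7 x:[119/3,127/3] y:[106/3,116/3] z:[128/3,133/3] -> miss, prune
    N9 x:[37,127/3] y:[128/3,134/3] z:[41,131/3] -> miss, prune
  N11 x:[110/3,122/3] y:[107/3,131/3] z:[34,112/3] -> hit [110/3,112/3], descend [2, 3]
    N2 x:[113/3,116/3] y:[43,131/3] z:[34,106/3] -> miss, prune
    N3 x:[110/3,122/3] y:[107/3,38] z:[106/3,112/3] -> hit [110/3,112/3] leaf, test {P7@t=37, P10(miss)}

Summary -> nodes [0, 4, 6, 10, 5, 7, 9, 11, 2, 3]; box-tests=10; leaf-entries=1; first=P7

== RESULT ==
10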